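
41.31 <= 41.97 True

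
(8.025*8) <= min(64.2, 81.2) True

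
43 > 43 False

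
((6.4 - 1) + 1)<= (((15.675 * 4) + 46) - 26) True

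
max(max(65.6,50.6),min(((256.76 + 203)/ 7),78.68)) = 65.68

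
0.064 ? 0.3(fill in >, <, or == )<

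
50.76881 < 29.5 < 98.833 False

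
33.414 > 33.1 True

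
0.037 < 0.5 True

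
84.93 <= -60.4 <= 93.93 False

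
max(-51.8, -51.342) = -51.342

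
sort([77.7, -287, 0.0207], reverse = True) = [77.7, 0.0207, -287]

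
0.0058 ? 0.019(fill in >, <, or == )<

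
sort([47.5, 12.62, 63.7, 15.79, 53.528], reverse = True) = [63.7, 53.528, 47.5, 15.79, 12.62]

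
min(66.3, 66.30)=66.3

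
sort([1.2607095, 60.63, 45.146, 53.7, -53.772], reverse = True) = [60.63, 53.7, 45.146, 1.2607095, -53.772]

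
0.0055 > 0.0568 False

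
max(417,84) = 417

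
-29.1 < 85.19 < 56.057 False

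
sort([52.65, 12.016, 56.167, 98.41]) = [12.016, 52.65, 56.167, 98.41]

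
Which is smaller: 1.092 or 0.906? 0.906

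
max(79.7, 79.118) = 79.7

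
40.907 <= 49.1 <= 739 True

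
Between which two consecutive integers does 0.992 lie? 0 and 1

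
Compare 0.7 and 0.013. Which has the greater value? 0.7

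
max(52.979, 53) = 53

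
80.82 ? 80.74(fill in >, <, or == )>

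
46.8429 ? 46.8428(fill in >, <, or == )>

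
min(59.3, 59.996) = 59.3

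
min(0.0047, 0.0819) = 0.0047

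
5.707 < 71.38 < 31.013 False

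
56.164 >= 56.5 False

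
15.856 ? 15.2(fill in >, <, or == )>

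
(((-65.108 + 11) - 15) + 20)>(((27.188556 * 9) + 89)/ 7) False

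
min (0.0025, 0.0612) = 0.0025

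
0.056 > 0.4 False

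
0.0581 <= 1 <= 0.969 False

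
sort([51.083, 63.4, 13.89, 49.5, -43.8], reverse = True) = [63.4, 51.083, 49.5, 13.89, -43.8]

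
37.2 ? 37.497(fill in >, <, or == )<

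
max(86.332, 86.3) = 86.332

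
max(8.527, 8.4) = 8.527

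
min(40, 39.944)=39.944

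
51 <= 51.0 True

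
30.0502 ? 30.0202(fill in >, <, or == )>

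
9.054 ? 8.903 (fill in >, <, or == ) >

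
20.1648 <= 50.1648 True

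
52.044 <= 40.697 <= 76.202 False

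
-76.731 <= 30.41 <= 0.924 False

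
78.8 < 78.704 False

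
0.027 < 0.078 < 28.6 True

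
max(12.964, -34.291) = 12.964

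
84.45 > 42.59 True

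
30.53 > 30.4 True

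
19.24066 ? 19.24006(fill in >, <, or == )>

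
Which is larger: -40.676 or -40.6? -40.6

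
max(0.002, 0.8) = 0.8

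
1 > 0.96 True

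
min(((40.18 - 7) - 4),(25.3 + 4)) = 29.18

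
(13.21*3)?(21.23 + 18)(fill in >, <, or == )>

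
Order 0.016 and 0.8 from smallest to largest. 0.016, 0.8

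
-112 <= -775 False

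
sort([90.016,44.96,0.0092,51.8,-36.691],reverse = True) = [90.016,51.8,44.96,0.0092,-36.691]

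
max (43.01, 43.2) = 43.2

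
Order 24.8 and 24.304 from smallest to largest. 24.304, 24.8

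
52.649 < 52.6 False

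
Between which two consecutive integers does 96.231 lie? 96 and 97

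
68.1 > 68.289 False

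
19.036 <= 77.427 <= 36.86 False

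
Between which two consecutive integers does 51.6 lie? 51 and 52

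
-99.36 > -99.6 True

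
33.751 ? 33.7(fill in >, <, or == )>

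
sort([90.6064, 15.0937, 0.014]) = [0.014, 15.0937, 90.6064]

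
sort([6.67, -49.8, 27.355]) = [-49.8, 6.67, 27.355]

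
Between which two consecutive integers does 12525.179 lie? 12525 and 12526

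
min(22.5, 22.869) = 22.5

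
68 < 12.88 False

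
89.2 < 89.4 True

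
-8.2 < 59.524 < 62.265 True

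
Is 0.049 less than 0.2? Yes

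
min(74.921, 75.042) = 74.921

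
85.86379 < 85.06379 False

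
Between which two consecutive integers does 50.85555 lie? 50 and 51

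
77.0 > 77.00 False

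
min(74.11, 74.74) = 74.11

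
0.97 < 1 True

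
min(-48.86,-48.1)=-48.86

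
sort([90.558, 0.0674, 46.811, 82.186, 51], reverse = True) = [90.558, 82.186, 51, 46.811, 0.0674]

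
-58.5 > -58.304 False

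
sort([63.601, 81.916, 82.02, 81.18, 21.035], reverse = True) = [82.02, 81.916, 81.18, 63.601, 21.035]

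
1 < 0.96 False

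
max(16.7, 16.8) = 16.8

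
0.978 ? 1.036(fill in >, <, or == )<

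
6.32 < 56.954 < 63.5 True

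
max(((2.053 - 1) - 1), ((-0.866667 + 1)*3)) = 0.399999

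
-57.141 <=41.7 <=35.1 False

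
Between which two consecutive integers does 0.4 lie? 0 and 1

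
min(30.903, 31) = 30.903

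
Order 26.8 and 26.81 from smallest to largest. 26.8, 26.81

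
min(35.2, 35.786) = 35.2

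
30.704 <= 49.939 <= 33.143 False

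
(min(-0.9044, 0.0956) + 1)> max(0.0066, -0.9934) True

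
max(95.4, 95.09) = 95.4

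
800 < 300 False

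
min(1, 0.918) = 0.918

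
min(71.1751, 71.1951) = 71.1751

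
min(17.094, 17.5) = 17.094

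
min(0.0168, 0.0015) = 0.0015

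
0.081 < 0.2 True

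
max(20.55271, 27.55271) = 27.55271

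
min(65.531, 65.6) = 65.531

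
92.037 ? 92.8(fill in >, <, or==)<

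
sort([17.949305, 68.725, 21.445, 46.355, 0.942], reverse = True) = [68.725, 46.355, 21.445, 17.949305, 0.942]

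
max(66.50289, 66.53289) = 66.53289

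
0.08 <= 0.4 True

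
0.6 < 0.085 False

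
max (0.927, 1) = 1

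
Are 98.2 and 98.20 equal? Yes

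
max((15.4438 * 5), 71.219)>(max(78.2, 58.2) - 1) True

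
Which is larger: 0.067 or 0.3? 0.3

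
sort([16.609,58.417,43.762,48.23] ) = [16.609,43.762,48.23,58.417]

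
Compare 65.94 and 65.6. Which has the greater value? 65.94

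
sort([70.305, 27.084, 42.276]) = [27.084, 42.276, 70.305]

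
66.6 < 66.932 True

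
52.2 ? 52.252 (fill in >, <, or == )<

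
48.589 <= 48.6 True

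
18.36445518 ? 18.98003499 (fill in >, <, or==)<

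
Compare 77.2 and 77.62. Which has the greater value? 77.62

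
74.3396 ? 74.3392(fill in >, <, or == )>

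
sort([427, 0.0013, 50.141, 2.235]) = [0.0013, 2.235, 50.141, 427]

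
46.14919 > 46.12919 True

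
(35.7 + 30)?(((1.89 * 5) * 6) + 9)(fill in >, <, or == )==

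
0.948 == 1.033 False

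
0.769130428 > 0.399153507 True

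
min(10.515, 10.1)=10.1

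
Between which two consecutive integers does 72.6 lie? 72 and 73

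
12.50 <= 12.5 True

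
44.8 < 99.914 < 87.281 False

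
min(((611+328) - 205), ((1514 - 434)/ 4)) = 270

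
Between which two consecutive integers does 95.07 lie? 95 and 96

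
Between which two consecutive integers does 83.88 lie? 83 and 84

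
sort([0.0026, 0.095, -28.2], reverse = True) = [0.095, 0.0026, -28.2]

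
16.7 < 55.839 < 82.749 True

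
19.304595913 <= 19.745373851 True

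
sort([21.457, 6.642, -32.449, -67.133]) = [-67.133, -32.449, 6.642, 21.457]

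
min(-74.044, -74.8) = -74.8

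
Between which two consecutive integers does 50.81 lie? 50 and 51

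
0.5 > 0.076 True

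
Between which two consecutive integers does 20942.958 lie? 20942 and 20943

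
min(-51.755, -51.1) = -51.755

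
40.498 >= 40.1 True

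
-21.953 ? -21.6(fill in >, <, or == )<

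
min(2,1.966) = 1.966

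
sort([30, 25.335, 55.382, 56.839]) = [25.335, 30, 55.382, 56.839]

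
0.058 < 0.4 True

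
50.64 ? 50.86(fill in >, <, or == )<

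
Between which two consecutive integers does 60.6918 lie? 60 and 61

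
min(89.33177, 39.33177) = 39.33177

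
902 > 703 True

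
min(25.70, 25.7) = 25.70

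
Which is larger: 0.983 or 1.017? 1.017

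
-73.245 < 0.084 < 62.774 True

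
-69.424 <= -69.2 True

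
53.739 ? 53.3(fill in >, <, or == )>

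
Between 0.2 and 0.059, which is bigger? 0.2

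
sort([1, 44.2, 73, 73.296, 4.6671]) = [1, 4.6671, 44.2, 73, 73.296]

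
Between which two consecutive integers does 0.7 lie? 0 and 1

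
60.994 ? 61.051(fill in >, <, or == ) <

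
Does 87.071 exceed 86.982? Yes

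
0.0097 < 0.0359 True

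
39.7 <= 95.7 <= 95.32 False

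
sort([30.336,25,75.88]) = [25,30.336,75.88]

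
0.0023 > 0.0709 False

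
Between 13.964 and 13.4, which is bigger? 13.964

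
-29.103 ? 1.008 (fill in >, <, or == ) <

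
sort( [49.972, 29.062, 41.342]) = [29.062, 41.342, 49.972]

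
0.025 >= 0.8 False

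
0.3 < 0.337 True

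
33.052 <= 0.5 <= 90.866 False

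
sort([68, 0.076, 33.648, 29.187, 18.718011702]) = [0.076, 18.718011702, 29.187, 33.648, 68]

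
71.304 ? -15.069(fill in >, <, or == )>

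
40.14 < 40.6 True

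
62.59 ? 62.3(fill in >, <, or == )>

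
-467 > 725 False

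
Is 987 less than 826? No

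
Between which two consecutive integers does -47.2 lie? -48 and -47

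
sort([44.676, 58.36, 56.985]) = [44.676, 56.985, 58.36]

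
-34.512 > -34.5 False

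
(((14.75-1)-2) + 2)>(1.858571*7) True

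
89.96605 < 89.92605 False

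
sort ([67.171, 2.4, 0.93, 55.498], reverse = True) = [67.171, 55.498, 2.4, 0.93]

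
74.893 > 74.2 True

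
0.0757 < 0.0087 False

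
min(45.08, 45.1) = 45.08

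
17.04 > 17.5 False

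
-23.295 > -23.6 True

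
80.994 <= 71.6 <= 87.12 False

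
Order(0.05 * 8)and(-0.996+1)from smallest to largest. (-0.996+1), (0.05 * 8)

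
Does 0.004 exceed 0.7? No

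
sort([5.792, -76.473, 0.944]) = [-76.473, 0.944, 5.792]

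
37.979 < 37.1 False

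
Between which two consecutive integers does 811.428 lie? 811 and 812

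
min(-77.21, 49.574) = -77.21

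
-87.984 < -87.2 True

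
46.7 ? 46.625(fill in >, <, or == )>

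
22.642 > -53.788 True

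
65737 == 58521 False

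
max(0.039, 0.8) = 0.8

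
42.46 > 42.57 False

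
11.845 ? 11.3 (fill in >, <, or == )>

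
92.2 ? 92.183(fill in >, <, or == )>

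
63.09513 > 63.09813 False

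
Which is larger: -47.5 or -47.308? -47.308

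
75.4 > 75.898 False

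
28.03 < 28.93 True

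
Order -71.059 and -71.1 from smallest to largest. -71.1, -71.059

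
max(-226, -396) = -226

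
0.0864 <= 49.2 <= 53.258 True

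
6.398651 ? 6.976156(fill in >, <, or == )<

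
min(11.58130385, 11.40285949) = 11.40285949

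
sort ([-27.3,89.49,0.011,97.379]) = [-27.3,0.011,89.49,97.379]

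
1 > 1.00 False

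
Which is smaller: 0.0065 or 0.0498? 0.0065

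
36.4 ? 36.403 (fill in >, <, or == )<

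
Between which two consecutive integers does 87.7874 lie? 87 and 88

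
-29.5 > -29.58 True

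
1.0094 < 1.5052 True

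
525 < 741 True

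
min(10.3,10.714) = 10.3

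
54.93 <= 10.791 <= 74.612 False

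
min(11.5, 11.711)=11.5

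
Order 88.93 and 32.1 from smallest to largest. 32.1, 88.93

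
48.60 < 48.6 False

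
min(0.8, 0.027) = 0.027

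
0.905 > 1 False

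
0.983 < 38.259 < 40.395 True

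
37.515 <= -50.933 False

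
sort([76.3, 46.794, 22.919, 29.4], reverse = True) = [76.3, 46.794, 29.4, 22.919]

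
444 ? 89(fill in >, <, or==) >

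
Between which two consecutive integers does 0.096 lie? 0 and 1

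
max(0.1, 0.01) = 0.1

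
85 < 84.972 False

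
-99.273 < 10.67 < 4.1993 False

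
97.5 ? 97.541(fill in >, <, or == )<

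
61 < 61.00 False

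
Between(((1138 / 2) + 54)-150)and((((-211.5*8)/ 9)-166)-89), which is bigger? (((1138 / 2) + 54)-150)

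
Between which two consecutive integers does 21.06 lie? 21 and 22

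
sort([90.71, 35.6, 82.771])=[35.6, 82.771, 90.71]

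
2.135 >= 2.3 False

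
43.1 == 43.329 False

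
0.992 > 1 False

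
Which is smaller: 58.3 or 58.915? 58.3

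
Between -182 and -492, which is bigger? -182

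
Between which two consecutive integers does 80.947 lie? 80 and 81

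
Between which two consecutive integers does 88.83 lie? 88 and 89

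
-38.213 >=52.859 False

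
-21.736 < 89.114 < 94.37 True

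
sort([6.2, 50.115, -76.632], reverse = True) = [50.115, 6.2, -76.632]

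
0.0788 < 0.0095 False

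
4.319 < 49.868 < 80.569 True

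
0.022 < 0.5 True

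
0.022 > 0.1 False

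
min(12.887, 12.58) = 12.58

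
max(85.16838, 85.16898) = 85.16898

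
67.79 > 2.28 True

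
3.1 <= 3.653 True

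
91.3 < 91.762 True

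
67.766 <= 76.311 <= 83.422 True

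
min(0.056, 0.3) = 0.056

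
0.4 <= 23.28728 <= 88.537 True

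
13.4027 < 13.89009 True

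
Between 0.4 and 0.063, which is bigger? 0.4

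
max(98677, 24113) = 98677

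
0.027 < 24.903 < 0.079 False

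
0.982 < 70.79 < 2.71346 False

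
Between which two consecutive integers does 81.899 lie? 81 and 82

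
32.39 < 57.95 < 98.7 True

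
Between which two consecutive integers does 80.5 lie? 80 and 81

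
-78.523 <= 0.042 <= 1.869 True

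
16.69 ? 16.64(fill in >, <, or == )>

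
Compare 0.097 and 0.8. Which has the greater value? 0.8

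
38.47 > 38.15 True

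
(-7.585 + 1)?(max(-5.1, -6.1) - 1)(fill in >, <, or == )<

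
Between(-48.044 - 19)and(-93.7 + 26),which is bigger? (-48.044 - 19)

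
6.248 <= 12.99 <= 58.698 True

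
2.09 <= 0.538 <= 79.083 False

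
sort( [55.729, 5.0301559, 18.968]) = [5.0301559, 18.968, 55.729]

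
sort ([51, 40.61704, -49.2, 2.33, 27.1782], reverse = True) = [51, 40.61704, 27.1782, 2.33, -49.2]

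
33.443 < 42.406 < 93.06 True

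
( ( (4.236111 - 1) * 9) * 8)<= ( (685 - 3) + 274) True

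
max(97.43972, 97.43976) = 97.43976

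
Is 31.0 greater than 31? No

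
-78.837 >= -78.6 False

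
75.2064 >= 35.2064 True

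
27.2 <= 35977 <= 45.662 False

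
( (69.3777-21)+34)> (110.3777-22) False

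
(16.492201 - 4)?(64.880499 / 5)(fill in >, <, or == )<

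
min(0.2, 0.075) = 0.075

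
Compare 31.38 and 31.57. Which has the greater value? 31.57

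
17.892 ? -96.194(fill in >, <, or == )>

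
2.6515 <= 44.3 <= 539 True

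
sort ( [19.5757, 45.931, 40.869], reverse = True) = [45.931, 40.869, 19.5757]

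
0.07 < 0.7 True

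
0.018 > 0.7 False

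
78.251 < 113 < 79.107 False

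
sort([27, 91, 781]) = [27, 91, 781]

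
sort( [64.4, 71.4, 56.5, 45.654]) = [45.654, 56.5, 64.4, 71.4]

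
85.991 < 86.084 True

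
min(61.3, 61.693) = 61.3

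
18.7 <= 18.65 False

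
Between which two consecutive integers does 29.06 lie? 29 and 30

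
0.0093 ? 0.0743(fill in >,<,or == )<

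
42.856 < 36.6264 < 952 False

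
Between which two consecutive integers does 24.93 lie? 24 and 25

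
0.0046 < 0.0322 True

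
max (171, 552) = 552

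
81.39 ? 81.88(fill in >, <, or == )<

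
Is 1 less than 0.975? No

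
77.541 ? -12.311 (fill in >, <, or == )>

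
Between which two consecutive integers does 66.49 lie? 66 and 67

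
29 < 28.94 False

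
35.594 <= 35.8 True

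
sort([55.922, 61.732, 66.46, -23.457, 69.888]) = [-23.457, 55.922, 61.732, 66.46, 69.888]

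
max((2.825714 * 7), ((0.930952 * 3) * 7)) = 19.779998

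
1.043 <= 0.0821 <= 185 False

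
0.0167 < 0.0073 False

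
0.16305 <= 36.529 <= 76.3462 True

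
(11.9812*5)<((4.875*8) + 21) True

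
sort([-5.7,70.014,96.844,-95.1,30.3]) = [-95.1,-5.7,30.3,70.014,96.844]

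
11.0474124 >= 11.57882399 False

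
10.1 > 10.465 False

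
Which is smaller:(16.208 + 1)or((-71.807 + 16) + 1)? ((-71.807 + 16) + 1)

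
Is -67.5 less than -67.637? No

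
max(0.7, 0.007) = 0.7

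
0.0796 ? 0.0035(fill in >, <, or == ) >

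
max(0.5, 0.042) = 0.5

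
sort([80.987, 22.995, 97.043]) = [22.995, 80.987, 97.043]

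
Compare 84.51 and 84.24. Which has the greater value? 84.51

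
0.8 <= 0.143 False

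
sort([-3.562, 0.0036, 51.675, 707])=[-3.562, 0.0036, 51.675, 707]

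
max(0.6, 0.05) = 0.6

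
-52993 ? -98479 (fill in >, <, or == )>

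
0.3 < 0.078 False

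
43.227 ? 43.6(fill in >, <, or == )<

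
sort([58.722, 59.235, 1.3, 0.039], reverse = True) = [59.235, 58.722, 1.3, 0.039]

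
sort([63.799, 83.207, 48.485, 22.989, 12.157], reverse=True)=[83.207, 63.799, 48.485, 22.989, 12.157]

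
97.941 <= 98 True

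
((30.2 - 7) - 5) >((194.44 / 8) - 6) False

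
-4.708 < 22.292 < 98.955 True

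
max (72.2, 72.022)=72.2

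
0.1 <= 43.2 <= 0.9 False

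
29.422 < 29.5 True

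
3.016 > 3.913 False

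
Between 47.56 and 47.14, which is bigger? 47.56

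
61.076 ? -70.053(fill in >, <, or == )>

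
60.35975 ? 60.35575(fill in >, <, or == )>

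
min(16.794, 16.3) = 16.3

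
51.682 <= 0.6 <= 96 False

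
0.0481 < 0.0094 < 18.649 False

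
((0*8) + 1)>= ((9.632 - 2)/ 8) True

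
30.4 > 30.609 False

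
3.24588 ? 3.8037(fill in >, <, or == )<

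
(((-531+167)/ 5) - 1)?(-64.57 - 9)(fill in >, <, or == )<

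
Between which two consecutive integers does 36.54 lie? 36 and 37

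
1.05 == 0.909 False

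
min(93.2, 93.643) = 93.2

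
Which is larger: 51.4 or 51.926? 51.926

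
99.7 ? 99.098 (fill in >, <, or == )>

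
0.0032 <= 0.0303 True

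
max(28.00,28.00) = 28.00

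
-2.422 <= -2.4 True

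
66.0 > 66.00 False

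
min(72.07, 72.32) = 72.07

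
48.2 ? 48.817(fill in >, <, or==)<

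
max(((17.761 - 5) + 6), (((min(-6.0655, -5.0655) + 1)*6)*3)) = 18.761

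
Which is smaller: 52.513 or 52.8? 52.513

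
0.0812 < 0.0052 False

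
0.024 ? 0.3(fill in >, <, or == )<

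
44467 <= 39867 False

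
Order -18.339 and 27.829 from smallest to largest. -18.339, 27.829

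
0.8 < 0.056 False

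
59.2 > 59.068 True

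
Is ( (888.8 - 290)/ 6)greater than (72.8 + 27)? No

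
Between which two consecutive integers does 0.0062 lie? 0 and 1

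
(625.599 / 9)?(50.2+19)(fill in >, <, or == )>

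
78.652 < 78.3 False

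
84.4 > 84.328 True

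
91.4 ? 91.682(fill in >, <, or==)<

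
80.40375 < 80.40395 True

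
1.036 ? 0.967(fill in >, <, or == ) >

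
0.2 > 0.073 True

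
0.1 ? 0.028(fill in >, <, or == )>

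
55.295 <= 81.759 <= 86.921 True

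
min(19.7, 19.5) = 19.5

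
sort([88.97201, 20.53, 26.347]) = [20.53, 26.347, 88.97201]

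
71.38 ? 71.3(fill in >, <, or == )>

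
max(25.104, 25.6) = 25.6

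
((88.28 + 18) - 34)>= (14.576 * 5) False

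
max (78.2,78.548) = 78.548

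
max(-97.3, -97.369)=-97.3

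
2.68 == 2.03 False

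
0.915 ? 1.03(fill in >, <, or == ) <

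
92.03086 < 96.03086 True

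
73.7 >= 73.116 True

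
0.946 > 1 False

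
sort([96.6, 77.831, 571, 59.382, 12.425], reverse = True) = [571, 96.6, 77.831, 59.382, 12.425]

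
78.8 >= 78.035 True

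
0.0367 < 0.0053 False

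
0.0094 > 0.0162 False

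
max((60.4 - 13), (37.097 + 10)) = 47.4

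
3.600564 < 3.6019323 True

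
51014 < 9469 False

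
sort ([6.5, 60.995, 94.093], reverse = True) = [94.093, 60.995, 6.5]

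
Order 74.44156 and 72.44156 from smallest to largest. 72.44156, 74.44156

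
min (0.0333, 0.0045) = 0.0045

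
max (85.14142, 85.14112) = 85.14142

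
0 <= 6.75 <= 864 True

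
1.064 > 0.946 True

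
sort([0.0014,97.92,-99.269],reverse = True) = [97.92,0.0014,-99.269]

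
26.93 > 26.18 True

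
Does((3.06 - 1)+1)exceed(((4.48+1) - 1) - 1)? No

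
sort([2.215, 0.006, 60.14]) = [0.006, 2.215, 60.14]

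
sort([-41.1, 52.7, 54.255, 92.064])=[-41.1, 52.7, 54.255, 92.064]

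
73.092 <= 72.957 False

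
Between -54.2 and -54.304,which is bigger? -54.2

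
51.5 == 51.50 True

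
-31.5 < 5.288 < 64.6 True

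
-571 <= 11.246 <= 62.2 True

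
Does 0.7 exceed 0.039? Yes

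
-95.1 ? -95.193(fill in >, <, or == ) >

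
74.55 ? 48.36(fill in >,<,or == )>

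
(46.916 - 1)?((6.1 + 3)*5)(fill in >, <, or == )>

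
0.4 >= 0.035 True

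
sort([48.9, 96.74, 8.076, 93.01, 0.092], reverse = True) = [96.74, 93.01, 48.9, 8.076, 0.092]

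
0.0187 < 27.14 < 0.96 False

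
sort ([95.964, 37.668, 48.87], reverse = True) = [95.964, 48.87, 37.668]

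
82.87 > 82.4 True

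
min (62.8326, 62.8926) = 62.8326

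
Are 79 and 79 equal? Yes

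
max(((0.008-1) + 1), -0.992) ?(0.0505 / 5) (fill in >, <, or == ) <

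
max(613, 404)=613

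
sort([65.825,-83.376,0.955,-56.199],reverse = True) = [65.825,0.955,-56.199,-83.376]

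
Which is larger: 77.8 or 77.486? 77.8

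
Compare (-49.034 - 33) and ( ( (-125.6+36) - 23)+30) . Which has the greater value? (-49.034 - 33)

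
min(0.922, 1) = 0.922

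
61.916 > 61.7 True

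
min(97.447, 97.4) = 97.4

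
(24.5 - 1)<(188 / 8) False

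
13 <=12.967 False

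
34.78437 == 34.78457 False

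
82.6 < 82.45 False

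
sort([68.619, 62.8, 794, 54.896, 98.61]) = [54.896, 62.8, 68.619, 98.61, 794]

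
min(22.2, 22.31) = 22.2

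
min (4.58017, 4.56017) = 4.56017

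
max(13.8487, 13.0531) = 13.8487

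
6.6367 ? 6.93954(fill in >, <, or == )<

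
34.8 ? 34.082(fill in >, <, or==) >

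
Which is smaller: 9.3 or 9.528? 9.3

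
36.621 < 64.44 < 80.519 True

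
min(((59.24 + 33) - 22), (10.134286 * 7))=70.24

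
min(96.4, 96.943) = 96.4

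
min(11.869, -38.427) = -38.427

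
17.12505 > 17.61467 False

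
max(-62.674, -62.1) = -62.1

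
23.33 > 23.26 True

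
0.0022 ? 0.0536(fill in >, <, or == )<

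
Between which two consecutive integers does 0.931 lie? 0 and 1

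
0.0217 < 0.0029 False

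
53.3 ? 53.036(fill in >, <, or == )>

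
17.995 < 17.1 False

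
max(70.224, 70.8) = 70.8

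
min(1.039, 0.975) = 0.975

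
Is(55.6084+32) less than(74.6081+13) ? No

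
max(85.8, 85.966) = 85.966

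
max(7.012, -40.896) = 7.012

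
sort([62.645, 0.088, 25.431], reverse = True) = [62.645, 25.431, 0.088]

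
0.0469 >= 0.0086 True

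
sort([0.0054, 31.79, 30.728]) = [0.0054, 30.728, 31.79]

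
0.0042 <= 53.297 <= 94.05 True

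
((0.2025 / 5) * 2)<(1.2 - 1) True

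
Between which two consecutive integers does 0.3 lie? 0 and 1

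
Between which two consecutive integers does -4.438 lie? -5 and -4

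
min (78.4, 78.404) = 78.4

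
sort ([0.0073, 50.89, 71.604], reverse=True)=[71.604, 50.89, 0.0073]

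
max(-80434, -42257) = -42257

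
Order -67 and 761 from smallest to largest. -67, 761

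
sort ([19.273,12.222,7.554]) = [7.554,12.222,19.273]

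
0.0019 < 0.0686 True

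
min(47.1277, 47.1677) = 47.1277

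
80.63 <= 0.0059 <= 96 False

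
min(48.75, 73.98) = 48.75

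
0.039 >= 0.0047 True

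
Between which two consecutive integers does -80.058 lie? -81 and -80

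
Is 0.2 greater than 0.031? Yes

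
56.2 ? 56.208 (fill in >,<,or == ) <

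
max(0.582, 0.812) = 0.812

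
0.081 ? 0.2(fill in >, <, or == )<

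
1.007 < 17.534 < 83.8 True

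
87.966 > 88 False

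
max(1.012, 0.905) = 1.012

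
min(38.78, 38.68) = 38.68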